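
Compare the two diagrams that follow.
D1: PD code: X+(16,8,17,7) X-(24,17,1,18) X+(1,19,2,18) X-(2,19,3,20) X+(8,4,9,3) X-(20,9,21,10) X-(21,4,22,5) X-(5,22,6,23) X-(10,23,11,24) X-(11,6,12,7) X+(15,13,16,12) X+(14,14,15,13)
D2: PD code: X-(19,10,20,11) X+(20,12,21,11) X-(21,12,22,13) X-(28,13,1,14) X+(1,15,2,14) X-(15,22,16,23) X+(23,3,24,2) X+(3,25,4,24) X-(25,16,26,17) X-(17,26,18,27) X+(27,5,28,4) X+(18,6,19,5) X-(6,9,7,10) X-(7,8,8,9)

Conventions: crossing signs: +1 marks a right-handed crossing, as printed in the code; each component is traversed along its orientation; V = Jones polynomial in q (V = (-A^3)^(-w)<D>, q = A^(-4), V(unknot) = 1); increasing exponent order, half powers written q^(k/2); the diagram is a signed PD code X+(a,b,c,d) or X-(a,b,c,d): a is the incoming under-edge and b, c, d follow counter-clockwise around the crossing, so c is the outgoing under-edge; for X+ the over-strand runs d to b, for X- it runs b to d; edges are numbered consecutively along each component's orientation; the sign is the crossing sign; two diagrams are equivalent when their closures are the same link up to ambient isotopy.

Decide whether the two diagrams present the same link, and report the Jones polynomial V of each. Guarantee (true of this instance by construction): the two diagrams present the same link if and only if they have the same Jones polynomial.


equivalent: no
V(D1) = -q^-6 + q^-5 - q^-4 + 2q^-3 - q^-2 + q^-1  (w -2, c 12, <D> = A^-2 - A^2 + 2A^6 - A^10 + A^14 - A^18)
V(D2) = -q^-3 + 2q^-2 - 2q^-1 + 3 - 2q + 2q^2 - q^3  (w -2, c 14, <D> = -A^-18 + 2A^-14 - 2A^-10 + 3A^-6 - 2A^-2 + 2A^2 - A^6)
why: V(q) takes 2 values over 2 diagrams, fixing the grouping


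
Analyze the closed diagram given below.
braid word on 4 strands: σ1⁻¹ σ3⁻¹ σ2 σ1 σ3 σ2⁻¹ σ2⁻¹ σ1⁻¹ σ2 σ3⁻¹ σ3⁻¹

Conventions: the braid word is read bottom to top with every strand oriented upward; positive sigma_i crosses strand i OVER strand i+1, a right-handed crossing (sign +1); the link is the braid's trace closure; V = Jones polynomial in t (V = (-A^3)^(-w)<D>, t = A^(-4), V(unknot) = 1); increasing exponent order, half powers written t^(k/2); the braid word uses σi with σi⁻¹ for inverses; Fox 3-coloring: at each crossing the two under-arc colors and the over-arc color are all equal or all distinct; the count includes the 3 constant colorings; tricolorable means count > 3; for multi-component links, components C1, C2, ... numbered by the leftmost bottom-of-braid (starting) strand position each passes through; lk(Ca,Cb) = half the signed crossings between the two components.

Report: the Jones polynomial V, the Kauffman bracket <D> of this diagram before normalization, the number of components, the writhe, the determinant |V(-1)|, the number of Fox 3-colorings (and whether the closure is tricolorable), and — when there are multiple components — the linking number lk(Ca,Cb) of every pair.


Jones polynomial: V(t) = t^-7 - 2t^-6 + 2t^-5 - 3t^-4 + 3t^-3 - 2t^-2 + 2t^-1
<D> = -2A^-5 + 2A^-1 - 3A^3 + 3A^7 - 2A^11 + 2A^15 - A^19; writhe -3
components 1, writhe -3 (11 crossings)
3-colorings: 9 of 3^11, det 15 — tricolorable
note: det 15 = |V(-1)|; divisible by 3, so tricolorable


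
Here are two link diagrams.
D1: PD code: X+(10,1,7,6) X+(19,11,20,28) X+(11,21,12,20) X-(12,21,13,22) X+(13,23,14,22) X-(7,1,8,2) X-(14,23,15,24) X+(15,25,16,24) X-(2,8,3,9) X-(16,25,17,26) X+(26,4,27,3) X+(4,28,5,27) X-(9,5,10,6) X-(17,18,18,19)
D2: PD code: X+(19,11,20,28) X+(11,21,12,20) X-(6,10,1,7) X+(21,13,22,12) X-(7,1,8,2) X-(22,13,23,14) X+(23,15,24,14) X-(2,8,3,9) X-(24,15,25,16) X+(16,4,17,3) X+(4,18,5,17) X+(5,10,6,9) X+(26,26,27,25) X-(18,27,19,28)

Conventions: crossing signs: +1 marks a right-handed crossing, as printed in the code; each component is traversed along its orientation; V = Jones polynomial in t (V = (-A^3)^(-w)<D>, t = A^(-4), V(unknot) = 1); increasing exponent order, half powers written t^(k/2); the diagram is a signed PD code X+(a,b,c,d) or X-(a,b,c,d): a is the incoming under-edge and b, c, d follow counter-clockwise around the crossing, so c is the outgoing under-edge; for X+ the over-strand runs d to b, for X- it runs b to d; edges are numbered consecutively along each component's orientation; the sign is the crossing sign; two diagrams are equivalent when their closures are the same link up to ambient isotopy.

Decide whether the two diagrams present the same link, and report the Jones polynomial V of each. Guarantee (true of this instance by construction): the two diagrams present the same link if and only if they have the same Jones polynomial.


equivalent: yes
V(D1) = t^-2 + 2 + t^2  (w 0, c 14, <D> = A^-8 + 2 + A^8)
V(D2) = t^-2 + 2 + t^2  (w +2, c 14, <D> = A^-2 + 2A^6 + A^14)
why: all 2 diagrams share one V(t), hence one class


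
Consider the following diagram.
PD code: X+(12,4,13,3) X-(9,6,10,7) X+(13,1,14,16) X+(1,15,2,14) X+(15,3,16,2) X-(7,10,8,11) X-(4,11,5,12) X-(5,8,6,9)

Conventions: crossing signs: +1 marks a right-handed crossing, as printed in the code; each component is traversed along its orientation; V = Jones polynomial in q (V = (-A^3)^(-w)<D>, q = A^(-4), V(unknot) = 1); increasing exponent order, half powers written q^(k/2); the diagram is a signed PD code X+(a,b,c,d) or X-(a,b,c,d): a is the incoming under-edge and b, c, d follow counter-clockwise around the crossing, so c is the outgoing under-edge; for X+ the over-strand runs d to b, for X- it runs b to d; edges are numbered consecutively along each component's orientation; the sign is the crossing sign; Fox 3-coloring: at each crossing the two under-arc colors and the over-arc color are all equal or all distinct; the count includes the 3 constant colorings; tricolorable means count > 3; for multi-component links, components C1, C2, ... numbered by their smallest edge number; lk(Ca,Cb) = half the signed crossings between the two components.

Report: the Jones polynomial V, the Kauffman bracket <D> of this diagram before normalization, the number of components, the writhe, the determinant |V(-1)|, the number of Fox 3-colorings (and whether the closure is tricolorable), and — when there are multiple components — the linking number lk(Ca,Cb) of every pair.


Jones polynomial: V(q) = -q^-3 + q^-2 - q^-1 + 3 - q + q^2 - q^3
<D> = -A^-12 + A^-8 - A^-4 + 3 - A^4 + A^8 - A^12; writhe 0
components 1, writhe 0 (8 crossings)
3-colorings: 27 of 3^8, det 9 — tricolorable
note: det 9 = |V(-1)|; divisible by 3, so tricolorable


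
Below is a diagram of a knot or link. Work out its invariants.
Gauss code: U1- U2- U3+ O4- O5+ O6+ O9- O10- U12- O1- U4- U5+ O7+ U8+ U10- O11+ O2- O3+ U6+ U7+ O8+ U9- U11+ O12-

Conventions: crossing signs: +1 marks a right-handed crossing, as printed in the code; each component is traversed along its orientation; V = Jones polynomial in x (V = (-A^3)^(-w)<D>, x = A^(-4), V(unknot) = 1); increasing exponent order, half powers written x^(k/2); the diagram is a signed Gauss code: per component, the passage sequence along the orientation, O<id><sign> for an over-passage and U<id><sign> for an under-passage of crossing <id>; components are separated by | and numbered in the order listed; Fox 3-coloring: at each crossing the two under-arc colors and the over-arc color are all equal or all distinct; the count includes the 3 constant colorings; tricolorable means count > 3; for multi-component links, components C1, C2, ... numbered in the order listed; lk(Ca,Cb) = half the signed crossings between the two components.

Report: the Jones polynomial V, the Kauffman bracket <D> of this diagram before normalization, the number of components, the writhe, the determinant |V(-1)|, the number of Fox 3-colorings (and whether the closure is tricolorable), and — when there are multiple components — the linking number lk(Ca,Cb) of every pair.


Jones polynomial: V(x) = -x^-3 + x^-2 - x^-1 + 3 - x + x^2 - x^3
<D> = -A^-12 + A^-8 - A^-4 + 3 - A^4 + A^8 - A^12; writhe 0
components 1, writhe 0 (12 crossings)
3-colorings: 27 of 3^12, det 9 — tricolorable
note: the span of V is 6, forcing >= 6 crossings in any diagram


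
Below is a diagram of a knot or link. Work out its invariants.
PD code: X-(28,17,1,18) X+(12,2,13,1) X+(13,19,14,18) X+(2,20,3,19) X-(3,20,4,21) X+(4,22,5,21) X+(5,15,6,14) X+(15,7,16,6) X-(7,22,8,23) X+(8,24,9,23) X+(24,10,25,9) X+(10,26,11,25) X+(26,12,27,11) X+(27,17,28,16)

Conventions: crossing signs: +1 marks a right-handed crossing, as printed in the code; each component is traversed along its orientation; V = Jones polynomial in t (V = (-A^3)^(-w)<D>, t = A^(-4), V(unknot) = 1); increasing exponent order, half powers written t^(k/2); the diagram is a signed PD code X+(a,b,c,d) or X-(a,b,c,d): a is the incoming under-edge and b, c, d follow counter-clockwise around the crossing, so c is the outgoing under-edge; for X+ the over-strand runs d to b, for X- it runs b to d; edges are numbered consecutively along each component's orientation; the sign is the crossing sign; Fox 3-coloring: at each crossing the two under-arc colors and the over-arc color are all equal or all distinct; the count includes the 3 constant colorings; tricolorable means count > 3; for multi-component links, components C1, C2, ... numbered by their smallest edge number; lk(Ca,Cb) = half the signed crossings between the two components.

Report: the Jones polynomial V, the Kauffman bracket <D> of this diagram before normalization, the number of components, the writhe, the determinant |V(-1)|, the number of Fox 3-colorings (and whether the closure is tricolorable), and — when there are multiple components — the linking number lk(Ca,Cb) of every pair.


V(t) = t^3 + t^5 - t^6 + t^7 - t^8 + t^9 - t^10
bracket: -A^-16 + A^-12 - A^-8 + A^-4 - 1 + A^4 + A^12, w = +8
1 component, writhe +8, over 14 crossings
det 7, colorings 3 of 3^14 — not tricolorable
observation: w = +8 (over 14 crossings) is diagram-only; (-A^3)^(-8) removes it from V


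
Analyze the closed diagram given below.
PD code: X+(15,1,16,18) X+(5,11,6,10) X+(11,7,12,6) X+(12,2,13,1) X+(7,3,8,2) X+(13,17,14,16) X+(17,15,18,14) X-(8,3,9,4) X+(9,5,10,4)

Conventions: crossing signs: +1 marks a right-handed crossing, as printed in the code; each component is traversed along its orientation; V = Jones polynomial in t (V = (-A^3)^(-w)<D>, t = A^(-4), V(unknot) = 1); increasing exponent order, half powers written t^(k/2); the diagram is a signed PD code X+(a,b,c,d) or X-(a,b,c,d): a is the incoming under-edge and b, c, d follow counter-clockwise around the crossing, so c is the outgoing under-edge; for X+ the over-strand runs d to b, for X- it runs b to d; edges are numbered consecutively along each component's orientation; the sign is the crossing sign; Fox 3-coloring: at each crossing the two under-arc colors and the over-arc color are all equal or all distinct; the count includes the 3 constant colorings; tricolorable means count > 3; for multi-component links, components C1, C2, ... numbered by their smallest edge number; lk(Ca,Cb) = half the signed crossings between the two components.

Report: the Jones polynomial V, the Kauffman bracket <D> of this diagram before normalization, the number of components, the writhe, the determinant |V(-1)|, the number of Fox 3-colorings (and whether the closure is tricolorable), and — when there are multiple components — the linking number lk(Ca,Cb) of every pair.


V(t) = t^2 + 2t^4 - 2t^5 + t^6 - 2t^7 + t^8
bracket: -A^-11 + 2A^-7 - A^-3 + 2A - 2A^5 - A^13, w = +7
1 component, writhe +7, over 9 crossings
det 9, colorings 27 of 3^9 — tricolorable
observation: V spans 6 powers of t: at least 6 crossings in any diagram


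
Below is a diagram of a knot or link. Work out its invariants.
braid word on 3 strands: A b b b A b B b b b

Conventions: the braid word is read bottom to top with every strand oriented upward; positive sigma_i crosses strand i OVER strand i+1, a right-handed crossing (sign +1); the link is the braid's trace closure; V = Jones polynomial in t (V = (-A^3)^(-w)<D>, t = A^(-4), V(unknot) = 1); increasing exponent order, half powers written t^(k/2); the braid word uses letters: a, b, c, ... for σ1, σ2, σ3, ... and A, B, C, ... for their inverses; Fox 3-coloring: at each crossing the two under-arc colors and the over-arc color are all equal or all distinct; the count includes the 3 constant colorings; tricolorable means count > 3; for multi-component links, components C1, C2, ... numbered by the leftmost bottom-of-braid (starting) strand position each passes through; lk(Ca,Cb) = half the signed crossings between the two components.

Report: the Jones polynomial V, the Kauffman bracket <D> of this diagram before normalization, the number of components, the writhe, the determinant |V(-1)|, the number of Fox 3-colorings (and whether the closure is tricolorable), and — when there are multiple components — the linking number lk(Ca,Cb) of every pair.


Jones polynomial: V(t) = 1 - t + 3t^2 - 3t^3 + 3t^4 - 4t^5 + 3t^6 - 2t^7 + t^8
<D> = A^-20 - 2A^-16 + 3A^-12 - 4A^-8 + 3A^-4 - 3 + 3A^4 - A^8 + A^12; writhe +4
components 1, writhe +4 (10 crossings)
3-colorings: 9 of 3^10, det 21 — tricolorable
note: free reduction leaves σ1⁻¹ σ2 σ2 σ2 σ1⁻¹ σ2 σ2 σ2 of the original 10 letters


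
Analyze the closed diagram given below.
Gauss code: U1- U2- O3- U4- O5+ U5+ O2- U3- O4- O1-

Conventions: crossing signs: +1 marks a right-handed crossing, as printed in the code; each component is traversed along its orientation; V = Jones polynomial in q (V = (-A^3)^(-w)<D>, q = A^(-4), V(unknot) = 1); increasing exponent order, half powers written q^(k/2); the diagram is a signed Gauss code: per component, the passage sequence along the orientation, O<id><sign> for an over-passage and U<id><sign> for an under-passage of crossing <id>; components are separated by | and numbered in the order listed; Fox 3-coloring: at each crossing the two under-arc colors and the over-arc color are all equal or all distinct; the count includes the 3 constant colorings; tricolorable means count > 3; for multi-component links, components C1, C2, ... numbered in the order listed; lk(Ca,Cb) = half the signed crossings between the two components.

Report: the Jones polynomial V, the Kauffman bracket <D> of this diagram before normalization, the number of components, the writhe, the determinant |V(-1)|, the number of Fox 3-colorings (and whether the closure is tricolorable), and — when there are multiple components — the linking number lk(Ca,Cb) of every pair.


Jones polynomial: V(q) = -q^-4 + q^-3 + q^-1
<D> = -A^-5 - A^3 + A^7; writhe -3
components 1, writhe -3 (5 crossings)
3-colorings: 9 of 3^5, det 3 — tricolorable
note: det 3 = |V(-1)|; divisible by 3, so tricolorable


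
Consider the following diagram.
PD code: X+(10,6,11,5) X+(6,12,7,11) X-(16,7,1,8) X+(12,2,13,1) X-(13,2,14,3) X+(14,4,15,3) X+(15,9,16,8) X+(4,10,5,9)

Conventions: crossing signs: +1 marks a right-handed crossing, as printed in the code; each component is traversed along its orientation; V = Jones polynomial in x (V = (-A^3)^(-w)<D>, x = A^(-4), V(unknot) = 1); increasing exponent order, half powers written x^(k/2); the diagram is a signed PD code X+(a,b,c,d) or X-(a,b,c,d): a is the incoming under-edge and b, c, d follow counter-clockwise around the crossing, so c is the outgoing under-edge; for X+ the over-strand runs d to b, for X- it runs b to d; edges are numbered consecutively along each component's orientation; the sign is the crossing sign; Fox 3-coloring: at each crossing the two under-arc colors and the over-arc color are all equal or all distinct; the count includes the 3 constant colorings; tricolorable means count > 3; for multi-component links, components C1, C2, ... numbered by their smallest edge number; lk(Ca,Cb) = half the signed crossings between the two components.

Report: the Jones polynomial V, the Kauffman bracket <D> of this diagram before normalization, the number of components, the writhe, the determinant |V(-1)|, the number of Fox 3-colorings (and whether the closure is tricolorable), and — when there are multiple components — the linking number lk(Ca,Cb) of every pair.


Jones polynomial: V(x) = x + x^3 - x^4
<D> = -A^-4 + 1 + A^8; writhe +4
components 1, writhe +4 (8 crossings)
3-colorings: 9 of 3^8, det 3 — tricolorable
note: |V(-1)| = 3: so tricolorable, since 3 divides 3


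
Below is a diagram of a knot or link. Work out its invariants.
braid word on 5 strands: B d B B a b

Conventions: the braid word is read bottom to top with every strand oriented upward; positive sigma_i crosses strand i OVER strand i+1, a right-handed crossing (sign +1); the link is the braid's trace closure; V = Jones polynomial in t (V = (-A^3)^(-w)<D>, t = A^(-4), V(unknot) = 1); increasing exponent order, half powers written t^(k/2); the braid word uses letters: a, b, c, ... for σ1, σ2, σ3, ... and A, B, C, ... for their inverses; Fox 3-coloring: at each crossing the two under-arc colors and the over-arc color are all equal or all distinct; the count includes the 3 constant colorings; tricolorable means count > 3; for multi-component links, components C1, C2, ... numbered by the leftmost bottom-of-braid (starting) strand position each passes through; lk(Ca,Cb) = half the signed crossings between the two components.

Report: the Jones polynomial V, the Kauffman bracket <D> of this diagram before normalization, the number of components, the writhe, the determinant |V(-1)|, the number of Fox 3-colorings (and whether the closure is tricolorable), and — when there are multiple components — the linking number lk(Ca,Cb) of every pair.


Jones polynomial: V(t) = t^-3 + t^-2 + t^-1 + 1
<D> = 1 + A^4 + A^8 + A^12; writhe 0
components 3, writhe 0 (6 crossings)
linking number lk(C1,C2) = -1
lk(C1,C3): 0
lk(C2,C3) = 0
3-colorings: 9 of 3^6, det 0 — tricolorable
note: w = 0 (over 6 crossings) is diagram-only; (-A^3)^(0) removes it from V


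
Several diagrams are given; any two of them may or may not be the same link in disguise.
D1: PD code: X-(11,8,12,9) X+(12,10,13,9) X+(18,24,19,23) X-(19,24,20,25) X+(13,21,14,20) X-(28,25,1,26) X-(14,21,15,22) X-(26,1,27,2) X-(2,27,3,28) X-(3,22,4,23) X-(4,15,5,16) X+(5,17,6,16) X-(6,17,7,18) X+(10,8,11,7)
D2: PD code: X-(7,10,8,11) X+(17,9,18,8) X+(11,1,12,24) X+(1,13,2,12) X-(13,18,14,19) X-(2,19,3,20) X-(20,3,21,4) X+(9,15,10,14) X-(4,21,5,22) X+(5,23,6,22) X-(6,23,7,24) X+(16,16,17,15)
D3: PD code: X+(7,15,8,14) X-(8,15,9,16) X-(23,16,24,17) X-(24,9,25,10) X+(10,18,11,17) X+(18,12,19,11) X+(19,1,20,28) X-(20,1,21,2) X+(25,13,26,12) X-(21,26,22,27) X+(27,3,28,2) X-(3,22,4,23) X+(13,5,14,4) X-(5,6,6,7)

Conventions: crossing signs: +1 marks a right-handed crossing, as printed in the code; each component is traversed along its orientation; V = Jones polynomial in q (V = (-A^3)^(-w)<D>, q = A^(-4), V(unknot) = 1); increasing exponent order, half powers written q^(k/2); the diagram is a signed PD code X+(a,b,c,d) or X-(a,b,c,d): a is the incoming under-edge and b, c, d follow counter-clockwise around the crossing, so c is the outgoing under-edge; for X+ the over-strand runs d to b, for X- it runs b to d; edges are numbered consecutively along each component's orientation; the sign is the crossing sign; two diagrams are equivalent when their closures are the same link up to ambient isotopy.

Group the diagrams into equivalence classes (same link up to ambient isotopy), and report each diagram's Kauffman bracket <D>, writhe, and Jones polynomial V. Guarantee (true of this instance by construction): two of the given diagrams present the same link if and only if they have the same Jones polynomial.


classes: {D1} | {D2} | {D3}
V(D1) = -q^-4 + q^-3 + q^-1  [14 crossings, <D> = A^-8 + 1 - A^4, w = -4]
V(D2) = -q^-5 + 2q^-4 - 2q^-3 + 3q^-2 - 3q^-1 + 3 - 2q + q^2  (w 0, c 12, <D> = A^-8 - 2A^-4 + 3 - 3A^4 + 3A^8 - 2A^12 + 2A^16 - A^20)
V(D3) = -q^-3 + q^-2 - q^-1 + 3 - q + q^2 - q^3  [14 crossings, <D> = -A^-12 + A^-8 - A^-4 + 3 - A^4 + A^8 - A^12, w = 0]
note: 3 classes among 3 diagrams; unequal V(q) rules out equality


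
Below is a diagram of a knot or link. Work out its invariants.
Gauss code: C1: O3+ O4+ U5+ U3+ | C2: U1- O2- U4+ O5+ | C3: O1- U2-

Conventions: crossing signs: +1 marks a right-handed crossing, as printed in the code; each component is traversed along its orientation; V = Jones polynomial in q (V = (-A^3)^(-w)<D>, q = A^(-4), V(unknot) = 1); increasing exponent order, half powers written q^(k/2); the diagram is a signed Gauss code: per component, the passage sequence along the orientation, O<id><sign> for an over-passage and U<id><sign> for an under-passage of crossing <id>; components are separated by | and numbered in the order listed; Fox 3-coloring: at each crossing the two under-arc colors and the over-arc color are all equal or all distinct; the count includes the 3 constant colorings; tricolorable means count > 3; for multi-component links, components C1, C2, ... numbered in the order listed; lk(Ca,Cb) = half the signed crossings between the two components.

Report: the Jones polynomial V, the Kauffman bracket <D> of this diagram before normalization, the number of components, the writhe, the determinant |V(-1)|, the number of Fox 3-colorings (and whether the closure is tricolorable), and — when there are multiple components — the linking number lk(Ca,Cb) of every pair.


V(q) = q^-2 + 2 + q^2
bracket: -A^-5 - 2A^3 - A^11, w = +1
3 components, writhe +1, over 5 crossings
lk(C1,C2) = +1
linking number lk(C1,C3) = 0
lk(C2,C3): -1
det 4, colorings 3 of 3^5 — not tricolorable
observation: the 3 component pairs carry total linking 0


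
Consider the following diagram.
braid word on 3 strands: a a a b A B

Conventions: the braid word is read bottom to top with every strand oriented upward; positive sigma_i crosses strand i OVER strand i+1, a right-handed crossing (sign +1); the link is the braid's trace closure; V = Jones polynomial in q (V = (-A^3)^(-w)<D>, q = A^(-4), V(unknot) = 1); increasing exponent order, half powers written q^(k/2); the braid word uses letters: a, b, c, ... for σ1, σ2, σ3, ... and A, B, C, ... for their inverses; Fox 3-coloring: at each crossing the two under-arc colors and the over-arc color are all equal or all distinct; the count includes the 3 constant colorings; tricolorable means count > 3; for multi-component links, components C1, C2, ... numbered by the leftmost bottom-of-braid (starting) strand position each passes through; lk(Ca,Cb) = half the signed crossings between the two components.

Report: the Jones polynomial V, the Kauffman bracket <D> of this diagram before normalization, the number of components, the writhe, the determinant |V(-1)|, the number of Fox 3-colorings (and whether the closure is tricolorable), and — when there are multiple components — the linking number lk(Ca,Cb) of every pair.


V(q) = q + q^3 - q^4
bracket: -A^-10 + A^-6 + A^2, w = +2
1 component, writhe +2, over 6 crossings
det 3, colorings 9 of 3^6 — tricolorable
observation: the span of V is 3, forcing >= 3 crossings in any diagram


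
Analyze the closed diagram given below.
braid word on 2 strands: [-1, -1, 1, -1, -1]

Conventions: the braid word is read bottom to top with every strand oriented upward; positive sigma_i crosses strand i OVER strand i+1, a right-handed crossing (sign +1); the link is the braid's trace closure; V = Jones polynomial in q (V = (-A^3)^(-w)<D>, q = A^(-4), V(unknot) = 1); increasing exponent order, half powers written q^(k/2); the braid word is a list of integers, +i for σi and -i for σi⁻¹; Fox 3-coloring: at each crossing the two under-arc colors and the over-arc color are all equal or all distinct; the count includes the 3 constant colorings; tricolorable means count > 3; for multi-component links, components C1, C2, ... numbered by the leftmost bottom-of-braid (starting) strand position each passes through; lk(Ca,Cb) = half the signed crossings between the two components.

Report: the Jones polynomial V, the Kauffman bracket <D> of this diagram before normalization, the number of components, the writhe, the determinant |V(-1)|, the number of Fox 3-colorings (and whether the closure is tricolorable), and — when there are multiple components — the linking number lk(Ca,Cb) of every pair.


Jones polynomial: V(q) = -q^-4 + q^-3 + q^-1
<D> = -A^-5 - A^3 + A^7; writhe -3
components 1, writhe -3 (5 crossings)
3-colorings: 9 of 3^5, det 3 — tricolorable
note: |V(-1)| = 3: so tricolorable, since 3 divides 3


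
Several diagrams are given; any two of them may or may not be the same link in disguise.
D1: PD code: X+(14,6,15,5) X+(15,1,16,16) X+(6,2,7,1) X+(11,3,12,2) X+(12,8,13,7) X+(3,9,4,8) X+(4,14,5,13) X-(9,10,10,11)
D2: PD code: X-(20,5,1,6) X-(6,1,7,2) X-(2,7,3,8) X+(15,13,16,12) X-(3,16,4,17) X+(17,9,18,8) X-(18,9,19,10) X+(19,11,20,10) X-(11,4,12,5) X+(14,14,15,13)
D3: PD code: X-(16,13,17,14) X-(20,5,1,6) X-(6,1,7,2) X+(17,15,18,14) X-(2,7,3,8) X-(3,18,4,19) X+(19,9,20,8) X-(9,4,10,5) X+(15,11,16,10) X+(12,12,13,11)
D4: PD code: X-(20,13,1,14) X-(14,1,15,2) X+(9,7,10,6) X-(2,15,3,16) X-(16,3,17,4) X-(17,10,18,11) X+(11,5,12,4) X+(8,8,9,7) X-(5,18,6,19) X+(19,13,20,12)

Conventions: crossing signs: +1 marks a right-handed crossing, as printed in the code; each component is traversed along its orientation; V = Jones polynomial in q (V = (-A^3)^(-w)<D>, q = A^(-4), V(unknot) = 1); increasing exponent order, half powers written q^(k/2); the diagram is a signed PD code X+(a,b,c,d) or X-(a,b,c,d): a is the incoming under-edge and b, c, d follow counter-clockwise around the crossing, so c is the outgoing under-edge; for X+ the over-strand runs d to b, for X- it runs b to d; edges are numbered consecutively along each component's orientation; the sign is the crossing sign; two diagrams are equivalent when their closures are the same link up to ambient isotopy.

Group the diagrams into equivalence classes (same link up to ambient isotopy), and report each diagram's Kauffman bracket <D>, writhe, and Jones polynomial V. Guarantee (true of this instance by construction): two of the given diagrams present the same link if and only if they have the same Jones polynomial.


equivalence classes: {D1} | {D2, D3, D4}
D1 (bracket -A^-10 + A^-6 - A^-2 + A^2 + A^10; 8 crossings at w = +6): V = q^2 + q^4 - q^5 + q^6 - q^7
V(D2) = -q^-6 + q^-5 - q^-4 + 2q^-3 - q^-2 + q^-1  [10 crossings, <D> = A^-2 - A^2 + 2A^6 - A^10 + A^14 - A^18, w = -2]
V(D3) = -q^-6 + q^-5 - q^-4 + 2q^-3 - q^-2 + q^-1  [10 crossings, <D> = A^-2 - A^2 + 2A^6 - A^10 + A^14 - A^18, w = -2]
V(D4) = -q^-6 + q^-5 - q^-4 + 2q^-3 - q^-2 + q^-1  [10 crossings, <D> = A^-2 - A^2 + 2A^6 - A^10 + A^14 - A^18, w = -2]
key observation: comparing 4 Jones polynomials yields 2 groups


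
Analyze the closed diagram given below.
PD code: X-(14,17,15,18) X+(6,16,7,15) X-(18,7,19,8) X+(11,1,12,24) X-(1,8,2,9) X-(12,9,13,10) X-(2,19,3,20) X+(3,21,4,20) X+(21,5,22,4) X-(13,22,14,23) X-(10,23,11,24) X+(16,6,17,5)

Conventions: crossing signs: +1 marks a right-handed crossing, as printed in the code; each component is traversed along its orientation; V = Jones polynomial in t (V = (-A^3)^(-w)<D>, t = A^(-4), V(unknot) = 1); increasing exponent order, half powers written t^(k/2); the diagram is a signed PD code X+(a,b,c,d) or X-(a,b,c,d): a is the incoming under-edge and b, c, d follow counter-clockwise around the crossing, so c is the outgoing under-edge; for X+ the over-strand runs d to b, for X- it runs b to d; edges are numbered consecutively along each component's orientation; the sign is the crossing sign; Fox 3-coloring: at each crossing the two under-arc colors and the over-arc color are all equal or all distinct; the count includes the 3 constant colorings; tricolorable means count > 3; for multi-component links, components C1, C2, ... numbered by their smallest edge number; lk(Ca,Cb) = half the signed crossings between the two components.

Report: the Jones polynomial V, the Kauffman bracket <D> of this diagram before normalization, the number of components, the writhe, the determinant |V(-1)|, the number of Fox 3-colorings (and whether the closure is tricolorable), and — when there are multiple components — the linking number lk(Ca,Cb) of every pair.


Jones polynomial: V(t) = t^-4 - t^-3 + t^-2 - 2t^-1 + 2 - t + t^2
<D> = A^-14 - A^-10 + 2A^-6 - 2A^-2 + A^2 - A^6 + A^10; writhe -2
components 1, writhe -2 (12 crossings)
3-colorings: 9 of 3^12, det 9 — tricolorable
note: V spans 6 powers of t: at least 6 crossings in any diagram


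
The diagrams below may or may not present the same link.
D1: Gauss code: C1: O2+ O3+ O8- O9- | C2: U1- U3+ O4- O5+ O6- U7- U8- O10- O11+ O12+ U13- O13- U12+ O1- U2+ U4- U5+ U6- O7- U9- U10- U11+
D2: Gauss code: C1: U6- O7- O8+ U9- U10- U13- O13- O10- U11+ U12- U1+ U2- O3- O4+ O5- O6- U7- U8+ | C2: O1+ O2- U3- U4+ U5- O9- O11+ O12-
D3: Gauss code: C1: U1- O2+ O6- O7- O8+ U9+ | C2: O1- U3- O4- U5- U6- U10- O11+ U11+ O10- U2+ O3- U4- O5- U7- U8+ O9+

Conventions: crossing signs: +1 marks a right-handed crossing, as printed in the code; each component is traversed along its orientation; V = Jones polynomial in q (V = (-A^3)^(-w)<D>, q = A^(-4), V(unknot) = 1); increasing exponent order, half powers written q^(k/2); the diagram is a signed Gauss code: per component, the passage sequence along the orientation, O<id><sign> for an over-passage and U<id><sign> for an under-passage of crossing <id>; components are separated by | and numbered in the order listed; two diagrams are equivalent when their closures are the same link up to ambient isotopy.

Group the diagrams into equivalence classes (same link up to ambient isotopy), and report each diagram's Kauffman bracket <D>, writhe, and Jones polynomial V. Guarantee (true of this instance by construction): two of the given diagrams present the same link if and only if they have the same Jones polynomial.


classes: {D1, D3} | {D2}
V(D1) = q^(-9/2) - q^(-5/2) - q^(-3/2) - q^(-1/2)  [13 crossings, <D> = A^-7 + A^-3 + A - A^9, w = -3]
V(D2) = -q^(-5/2) - q^(-1/2)  [13 crossings, <D> = A^-13 + A^-5, w = -5]
D3 (bracket A^-7 + A^-3 + A - A^9; 11 crossings at w = -3): V = q^(-9/2) - q^(-5/2) - q^(-3/2) - q^(-1/2)
note: V(q) takes 2 values over 3 diagrams, fixing the grouping


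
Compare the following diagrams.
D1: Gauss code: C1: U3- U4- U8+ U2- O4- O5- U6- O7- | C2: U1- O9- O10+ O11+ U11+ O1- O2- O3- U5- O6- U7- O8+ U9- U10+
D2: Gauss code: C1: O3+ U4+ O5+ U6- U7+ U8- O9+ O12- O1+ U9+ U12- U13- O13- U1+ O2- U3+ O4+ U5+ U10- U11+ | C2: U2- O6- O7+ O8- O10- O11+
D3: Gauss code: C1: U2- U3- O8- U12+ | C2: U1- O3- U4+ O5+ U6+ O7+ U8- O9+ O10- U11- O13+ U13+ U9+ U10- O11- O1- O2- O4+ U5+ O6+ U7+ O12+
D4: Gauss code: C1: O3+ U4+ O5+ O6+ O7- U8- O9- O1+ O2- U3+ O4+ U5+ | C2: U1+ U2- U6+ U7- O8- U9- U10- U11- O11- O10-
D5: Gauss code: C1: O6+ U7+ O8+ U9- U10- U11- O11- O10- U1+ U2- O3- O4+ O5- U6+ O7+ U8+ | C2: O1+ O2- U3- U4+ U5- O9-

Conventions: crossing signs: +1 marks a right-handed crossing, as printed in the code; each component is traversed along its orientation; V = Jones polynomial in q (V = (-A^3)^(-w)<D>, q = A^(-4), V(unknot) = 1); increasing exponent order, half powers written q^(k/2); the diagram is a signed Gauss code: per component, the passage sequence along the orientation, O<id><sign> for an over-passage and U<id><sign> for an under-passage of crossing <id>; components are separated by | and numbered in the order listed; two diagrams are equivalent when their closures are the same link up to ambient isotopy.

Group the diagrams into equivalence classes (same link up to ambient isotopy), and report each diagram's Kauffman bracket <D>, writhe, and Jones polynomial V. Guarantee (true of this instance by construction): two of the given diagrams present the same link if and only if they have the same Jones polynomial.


equivalence classes: {D1} | {D2, D3, D4, D5}
D1 (bracket A^-9 + A^-1 - A^3 + A^7; 11 crossings at w = -5): V = -q^(-11/2) + q^(-9/2) - q^(-7/2) - q^(-3/2)
D2 (bracket -A^-11 + A^-7 - A^-3 + 2A + A^9; 13 crossings at w = +1): V = -q^(-3/2) - 2q^(1/2) + q^(3/2) - q^(5/2) + q^(7/2)
V(D3) = -q^(-3/2) - 2q^(1/2) + q^(3/2) - q^(5/2) + q^(7/2)  (w +1, c 13, <D> = -A^-11 + A^-7 - A^-3 + 2A + A^9)
V(D4) = -q^(-3/2) - 2q^(1/2) + q^(3/2) - q^(5/2) + q^(7/2)  (w -1, c 11, <D> = -A^-17 + A^-13 - A^-9 + 2A^-5 + A^3)
V(D5) = -q^(-3/2) - 2q^(1/2) + q^(3/2) - q^(5/2) + q^(7/2)  (w -1, c 11, <D> = -A^-17 + A^-13 - A^-9 + 2A^-5 + A^3)
key observation: 2 values of V(q) split the 5 diagrams


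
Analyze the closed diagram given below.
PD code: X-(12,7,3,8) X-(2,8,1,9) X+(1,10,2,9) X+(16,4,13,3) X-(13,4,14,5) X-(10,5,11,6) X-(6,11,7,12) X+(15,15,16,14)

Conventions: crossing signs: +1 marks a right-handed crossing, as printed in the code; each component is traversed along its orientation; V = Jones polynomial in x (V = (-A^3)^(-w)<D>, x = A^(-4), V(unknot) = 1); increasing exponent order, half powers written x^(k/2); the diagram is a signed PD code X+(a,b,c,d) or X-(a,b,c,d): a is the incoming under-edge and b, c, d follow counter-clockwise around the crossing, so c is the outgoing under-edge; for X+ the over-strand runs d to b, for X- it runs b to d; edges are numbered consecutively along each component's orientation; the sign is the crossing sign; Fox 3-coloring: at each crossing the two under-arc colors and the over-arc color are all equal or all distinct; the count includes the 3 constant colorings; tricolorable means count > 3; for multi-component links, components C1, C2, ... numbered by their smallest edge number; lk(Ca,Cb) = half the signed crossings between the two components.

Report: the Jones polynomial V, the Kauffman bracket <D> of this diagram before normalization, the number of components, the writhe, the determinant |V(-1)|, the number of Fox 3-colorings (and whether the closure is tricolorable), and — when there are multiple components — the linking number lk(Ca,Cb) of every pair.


Jones polynomial: V(x) = -x^-5 - x^-4 + x^-3 + 2x^-2 + 2x^-1 + 1
<D> = A^-6 + 2A^-2 + 2A^2 + A^6 - A^10 - A^14; writhe -2
components 3, writhe -2 (8 crossings)
linking number lk(C1,C2) = 0
lk(C1,C3): 0
lk(C2,C3) = 0
3-colorings: 81 of 3^8, det 0 — tricolorable
note: det 0 = |V(-1)|; divisible by 3, so tricolorable


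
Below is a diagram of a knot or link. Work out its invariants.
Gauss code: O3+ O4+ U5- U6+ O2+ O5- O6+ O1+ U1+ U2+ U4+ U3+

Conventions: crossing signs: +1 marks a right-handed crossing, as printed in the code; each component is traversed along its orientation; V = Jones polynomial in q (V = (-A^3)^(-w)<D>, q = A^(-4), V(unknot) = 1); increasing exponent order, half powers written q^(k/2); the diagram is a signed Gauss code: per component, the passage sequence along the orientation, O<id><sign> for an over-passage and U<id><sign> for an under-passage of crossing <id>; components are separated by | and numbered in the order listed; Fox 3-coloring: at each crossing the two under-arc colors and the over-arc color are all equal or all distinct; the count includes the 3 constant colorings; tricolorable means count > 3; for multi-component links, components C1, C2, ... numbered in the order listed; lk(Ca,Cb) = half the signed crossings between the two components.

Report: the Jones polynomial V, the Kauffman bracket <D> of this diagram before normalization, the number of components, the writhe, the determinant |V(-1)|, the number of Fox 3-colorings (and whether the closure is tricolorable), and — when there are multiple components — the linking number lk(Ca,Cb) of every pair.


V(q) = 1
bracket: A^12, w = +4
1 component, writhe +4, over 6 crossings
det 1, colorings 3 of 3^6 — not tricolorable
observation: det 1 = |V(-1)|; not divisible by 3, so not tricolorable


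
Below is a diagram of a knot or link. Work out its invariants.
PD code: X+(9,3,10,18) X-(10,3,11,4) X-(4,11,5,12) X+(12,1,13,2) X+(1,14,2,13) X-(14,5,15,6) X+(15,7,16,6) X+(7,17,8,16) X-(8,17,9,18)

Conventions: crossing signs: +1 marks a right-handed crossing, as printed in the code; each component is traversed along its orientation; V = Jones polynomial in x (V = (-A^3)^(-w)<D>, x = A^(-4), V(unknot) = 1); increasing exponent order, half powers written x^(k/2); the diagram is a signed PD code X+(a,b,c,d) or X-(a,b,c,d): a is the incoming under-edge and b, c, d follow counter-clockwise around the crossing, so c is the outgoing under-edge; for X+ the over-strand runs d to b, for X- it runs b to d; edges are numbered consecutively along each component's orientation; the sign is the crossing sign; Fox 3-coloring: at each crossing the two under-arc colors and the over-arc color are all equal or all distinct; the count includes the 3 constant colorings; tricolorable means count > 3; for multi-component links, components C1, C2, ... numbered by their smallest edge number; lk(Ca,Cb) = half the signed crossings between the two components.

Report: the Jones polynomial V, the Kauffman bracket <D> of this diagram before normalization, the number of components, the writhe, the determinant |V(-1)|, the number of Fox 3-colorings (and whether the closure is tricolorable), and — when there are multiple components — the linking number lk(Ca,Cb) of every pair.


V(x) = -x^(1/2) - x^(5/2)
bracket: A^-7 + A, w = +1
2 components, writhe +1, over 9 crossings
lk(C1,C2) = +1
det 2, colorings 3 of 3^9 — not tricolorable
observation: summing lk over 1 pair gives +1


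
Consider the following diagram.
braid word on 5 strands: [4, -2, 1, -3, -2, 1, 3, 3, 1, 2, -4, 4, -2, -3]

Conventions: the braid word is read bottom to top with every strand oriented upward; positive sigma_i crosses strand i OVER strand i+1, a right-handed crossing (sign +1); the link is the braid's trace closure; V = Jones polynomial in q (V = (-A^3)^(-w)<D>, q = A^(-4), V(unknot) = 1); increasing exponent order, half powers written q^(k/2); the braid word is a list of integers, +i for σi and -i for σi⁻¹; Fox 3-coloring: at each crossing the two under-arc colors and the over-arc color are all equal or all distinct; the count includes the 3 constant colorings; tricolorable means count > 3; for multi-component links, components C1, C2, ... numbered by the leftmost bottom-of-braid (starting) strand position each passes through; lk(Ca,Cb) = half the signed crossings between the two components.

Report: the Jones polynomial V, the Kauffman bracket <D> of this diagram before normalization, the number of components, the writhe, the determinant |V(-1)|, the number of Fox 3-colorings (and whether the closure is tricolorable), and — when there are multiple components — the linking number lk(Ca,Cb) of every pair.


V(q) = q + q^3 - q^4
bracket: -A^-10 + A^-6 + A^2, w = +2
1 component, writhe +2, over 14 crossings
det 3, colorings 9 of 3^14 — tricolorable
observation: the span of V is 3, forcing >= 3 crossings in any diagram


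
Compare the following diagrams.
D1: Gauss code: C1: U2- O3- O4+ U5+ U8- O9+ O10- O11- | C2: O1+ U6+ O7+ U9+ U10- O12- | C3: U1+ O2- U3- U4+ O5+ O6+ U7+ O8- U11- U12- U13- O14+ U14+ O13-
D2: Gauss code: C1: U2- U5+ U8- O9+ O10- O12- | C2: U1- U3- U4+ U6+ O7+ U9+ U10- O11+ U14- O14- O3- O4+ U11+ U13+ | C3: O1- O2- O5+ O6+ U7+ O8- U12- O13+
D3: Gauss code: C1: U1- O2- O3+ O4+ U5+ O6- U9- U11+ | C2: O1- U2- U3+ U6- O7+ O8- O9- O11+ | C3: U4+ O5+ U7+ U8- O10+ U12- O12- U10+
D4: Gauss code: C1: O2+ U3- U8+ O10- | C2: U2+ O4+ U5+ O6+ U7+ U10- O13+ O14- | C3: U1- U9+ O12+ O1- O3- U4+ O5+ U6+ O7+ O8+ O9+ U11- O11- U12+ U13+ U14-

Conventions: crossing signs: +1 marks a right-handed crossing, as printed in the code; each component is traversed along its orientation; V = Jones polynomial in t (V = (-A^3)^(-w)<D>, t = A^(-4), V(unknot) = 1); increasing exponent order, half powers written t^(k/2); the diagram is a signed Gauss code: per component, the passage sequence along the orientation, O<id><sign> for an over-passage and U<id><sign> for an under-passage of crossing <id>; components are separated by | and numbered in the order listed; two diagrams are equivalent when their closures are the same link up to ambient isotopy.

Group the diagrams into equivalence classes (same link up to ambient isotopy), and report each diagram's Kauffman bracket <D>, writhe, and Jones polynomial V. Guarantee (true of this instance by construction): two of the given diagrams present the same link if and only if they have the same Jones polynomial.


equivalence classes: {D1, D2, D3} | {D4}
D1 (bracket A^-8 + 2 + A^8; 14 crossings at w = 0): V = t^-2 + 2 + t^2
D2 (bracket A^-8 + 2 + A^8; 14 crossings at w = 0): V = t^-2 + 2 + t^2
D3 (bracket A^-8 + 2 + A^8; 12 crossings at w = 0): V = t^-2 + 2 + t^2
V(D4) = t + t^2 + t^3 + t^6  [14 crossings, <D> = A^-12 + 1 + A^4 + A^8, w = +4]
key observation: comparing 4 Jones polynomials yields 2 groups
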